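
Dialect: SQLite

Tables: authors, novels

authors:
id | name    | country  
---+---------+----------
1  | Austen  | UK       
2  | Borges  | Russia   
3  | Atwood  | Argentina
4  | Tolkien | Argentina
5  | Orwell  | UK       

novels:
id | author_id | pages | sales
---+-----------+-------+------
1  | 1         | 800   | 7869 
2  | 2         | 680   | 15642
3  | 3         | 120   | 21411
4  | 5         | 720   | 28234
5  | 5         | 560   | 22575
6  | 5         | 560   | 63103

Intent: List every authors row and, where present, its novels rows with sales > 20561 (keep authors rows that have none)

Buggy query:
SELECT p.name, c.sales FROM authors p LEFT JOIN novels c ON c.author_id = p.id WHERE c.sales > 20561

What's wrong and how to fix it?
Bug: Filtering c.sales in WHERE discards the NULL rows produced by LEFT JOIN, turning it into an inner join

Fix: Put 'c.sales > 20561' in the JOIN's ON clause instead of WHERE

Corrected query:
SELECT p.name, c.sales FROM authors p LEFT JOIN novels c ON c.author_id = p.id AND c.sales > 20561

Result:
name    | sales
--------+------
Austen  | NULL 
Borges  | NULL 
Atwood  | 21411
Tolkien | NULL 
Orwell  | 22575
Orwell  | 28234
Orwell  | 63103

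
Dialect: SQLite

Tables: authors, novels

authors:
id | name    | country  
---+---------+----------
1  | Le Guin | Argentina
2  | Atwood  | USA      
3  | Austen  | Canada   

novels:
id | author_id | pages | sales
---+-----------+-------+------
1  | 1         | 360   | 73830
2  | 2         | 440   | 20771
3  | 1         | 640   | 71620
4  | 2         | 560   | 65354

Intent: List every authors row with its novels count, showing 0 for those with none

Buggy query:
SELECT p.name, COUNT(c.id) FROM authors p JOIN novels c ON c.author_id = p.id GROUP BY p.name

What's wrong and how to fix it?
Bug: INNER JOIN drops authors rows that have no matching novels rows

Fix: Switch to LEFT JOIN to retain unmatched parent rows

Corrected query:
SELECT p.name, COUNT(c.id) FROM authors p LEFT JOIN novels c ON c.author_id = p.id GROUP BY p.name

Result:
name    | COUNT(c.id)
--------+------------
Atwood  | 2          
Austen  | 0          
Le Guin | 2          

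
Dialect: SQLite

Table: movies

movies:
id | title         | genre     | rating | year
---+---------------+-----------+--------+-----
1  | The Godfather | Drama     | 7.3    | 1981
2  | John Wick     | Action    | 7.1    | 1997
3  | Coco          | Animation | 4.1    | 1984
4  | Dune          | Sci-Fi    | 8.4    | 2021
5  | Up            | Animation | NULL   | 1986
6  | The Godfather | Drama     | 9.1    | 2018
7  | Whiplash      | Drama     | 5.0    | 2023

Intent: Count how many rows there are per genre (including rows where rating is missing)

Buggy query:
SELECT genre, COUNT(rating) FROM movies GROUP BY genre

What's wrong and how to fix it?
Bug: COUNT(column) counts non-NULL values only; rows with NULL rating aren't counted

Fix: Use COUNT(*) to count all rows regardless of NULL

Corrected query:
SELECT genre, COUNT(*) FROM movies GROUP BY genre

Result:
genre     | COUNT(*)
----------+---------
Action    | 1       
Animation | 2       
Drama     | 3       
Sci-Fi    | 1       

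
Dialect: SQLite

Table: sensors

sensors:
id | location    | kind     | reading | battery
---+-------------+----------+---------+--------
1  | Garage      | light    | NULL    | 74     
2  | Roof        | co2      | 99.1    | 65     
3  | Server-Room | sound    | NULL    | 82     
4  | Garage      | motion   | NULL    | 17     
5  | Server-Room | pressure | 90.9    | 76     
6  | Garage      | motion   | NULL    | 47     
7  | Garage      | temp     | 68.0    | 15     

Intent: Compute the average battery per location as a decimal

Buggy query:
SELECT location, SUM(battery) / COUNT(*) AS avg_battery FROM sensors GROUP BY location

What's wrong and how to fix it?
Bug: Both operands are integers, so '/' performs integer division and truncates

Fix: Multiply by 1.0 (or CAST to REAL) to force floating-point division

Corrected query:
SELECT location, SUM(battery) * 1.0 / COUNT(*) AS avg_battery FROM sensors GROUP BY location

Result:
location    | avg_battery
------------+------------
Garage      | 38.25      
Roof        | 65         
Server-Room | 79         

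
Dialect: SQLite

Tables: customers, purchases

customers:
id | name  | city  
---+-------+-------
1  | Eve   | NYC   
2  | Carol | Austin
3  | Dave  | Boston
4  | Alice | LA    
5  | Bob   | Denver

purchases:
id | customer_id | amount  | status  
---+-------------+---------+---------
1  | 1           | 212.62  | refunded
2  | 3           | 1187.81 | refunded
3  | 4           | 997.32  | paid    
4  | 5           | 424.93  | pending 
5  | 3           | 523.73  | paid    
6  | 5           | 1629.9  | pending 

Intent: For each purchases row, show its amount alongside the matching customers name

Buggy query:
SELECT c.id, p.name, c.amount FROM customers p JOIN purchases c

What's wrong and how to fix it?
Bug: Missing join condition: each purchases row is matched to all customers rows instead of just its own

Fix: Specify the join condition linking the foreign key to the parent id

Corrected query:
SELECT c.id, p.name, c.amount FROM customers p JOIN purchases c ON c.customer_id = p.id

Result:
id | name  | amount 
---+-------+--------
1  | Eve   | 212.62 
2  | Dave  | 1187.81
3  | Alice | 997.32 
4  | Bob   | 424.93 
5  | Dave  | 523.73 
6  | Bob   | 1629.9 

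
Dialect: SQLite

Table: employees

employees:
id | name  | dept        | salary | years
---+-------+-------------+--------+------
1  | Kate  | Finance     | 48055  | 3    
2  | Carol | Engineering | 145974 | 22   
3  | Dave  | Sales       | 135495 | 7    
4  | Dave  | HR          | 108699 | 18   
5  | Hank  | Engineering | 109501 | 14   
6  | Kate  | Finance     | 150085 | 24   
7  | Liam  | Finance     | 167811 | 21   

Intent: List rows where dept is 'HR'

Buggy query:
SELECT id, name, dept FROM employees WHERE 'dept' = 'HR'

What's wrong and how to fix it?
Bug: 'dept' in single quotes is a string literal, not the column; the comparison is literal-vs-literal and never true

Fix: Reference the column as dept without single quotes

Corrected query:
SELECT id, name, dept FROM employees WHERE dept = 'HR'

Result:
id | name | dept
---+------+-----
4  | Dave | HR  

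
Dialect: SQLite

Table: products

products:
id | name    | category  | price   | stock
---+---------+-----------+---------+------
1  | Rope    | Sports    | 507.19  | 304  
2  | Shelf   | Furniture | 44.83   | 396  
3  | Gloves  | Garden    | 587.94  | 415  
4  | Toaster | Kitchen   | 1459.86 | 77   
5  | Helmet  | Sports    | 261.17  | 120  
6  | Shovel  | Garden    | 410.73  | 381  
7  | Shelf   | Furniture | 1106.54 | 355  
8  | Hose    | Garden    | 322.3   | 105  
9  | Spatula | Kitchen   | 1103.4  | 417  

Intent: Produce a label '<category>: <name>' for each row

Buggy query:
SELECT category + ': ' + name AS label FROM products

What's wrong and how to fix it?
Bug: SQLite uses || for string concatenation; + coerces text to numbers (yielding 0)

Fix: Replace + with || to concatenate text

Corrected query:
SELECT category || ': ' || name AS label FROM products

Result:
label           
----------------
Sports: Rope    
Furniture: Shelf
Garden: Gloves  
Kitchen: Toaster
Sports: Helmet  
Garden: Shovel  
Furniture: Shelf
Garden: Hose    
Kitchen: Spatula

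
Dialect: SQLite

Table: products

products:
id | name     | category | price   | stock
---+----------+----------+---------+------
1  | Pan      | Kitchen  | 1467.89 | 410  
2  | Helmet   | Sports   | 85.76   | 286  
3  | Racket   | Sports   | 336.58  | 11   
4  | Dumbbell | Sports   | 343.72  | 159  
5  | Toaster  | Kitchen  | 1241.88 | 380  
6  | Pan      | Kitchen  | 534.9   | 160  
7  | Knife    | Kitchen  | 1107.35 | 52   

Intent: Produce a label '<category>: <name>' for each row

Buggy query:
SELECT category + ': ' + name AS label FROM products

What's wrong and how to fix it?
Bug: SQLite uses || for string concatenation; + coerces text to numbers (yielding 0)

Fix: Replace + with || to concatenate text

Corrected query:
SELECT category || ': ' || name AS label FROM products

Result:
label           
----------------
Kitchen: Pan    
Sports: Helmet  
Sports: Racket  
Sports: Dumbbell
Kitchen: Toaster
Kitchen: Pan    
Kitchen: Knife  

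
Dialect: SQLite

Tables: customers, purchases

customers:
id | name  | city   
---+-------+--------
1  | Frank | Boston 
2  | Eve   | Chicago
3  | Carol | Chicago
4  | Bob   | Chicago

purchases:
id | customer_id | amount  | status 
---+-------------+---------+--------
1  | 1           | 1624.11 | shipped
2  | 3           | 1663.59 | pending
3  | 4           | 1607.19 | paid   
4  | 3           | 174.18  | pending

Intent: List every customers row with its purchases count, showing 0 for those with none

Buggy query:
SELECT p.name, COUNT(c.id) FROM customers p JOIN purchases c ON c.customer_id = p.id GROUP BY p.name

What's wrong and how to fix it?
Bug: INNER JOIN drops customers rows that have no matching purchases rows

Fix: Switch to LEFT JOIN to retain unmatched parent rows

Corrected query:
SELECT p.name, COUNT(c.id) FROM customers p LEFT JOIN purchases c ON c.customer_id = p.id GROUP BY p.name

Result:
name  | COUNT(c.id)
------+------------
Bob   | 1          
Carol | 2          
Eve   | 0          
Frank | 1          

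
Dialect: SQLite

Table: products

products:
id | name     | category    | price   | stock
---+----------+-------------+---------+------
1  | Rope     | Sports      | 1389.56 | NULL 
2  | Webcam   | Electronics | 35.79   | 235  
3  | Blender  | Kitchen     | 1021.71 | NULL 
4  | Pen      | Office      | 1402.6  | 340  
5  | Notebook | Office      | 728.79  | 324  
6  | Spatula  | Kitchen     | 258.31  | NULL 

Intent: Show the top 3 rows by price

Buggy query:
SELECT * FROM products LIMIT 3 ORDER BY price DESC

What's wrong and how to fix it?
Bug: ORDER BY cannot follow LIMIT; LIMIT is the final clause

Fix: Sort with ORDER BY, then apply LIMIT

Corrected query:
SELECT * FROM products ORDER BY price DESC LIMIT 3

Result:
id | name    | category | price   | stock
---+---------+----------+---------+------
4  | Pen     | Office   | 1402.6  | 340  
1  | Rope    | Sports   | 1389.56 | NULL 
3  | Blender | Kitchen  | 1021.71 | NULL 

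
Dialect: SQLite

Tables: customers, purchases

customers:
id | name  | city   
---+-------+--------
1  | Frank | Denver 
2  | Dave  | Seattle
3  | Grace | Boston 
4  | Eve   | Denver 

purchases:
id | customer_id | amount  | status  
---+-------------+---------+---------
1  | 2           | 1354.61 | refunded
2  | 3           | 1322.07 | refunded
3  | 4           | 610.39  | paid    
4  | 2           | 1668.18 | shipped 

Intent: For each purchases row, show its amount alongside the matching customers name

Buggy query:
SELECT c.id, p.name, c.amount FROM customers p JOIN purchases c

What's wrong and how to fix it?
Bug: Missing join condition: each purchases row is matched to all customers rows instead of just its own

Fix: Add ON c.customer_id = p.id to the JOIN

Corrected query:
SELECT c.id, p.name, c.amount FROM customers p JOIN purchases c ON c.customer_id = p.id

Result:
id | name  | amount 
---+-------+--------
1  | Dave  | 1354.61
2  | Grace | 1322.07
3  | Eve   | 610.39 
4  | Dave  | 1668.18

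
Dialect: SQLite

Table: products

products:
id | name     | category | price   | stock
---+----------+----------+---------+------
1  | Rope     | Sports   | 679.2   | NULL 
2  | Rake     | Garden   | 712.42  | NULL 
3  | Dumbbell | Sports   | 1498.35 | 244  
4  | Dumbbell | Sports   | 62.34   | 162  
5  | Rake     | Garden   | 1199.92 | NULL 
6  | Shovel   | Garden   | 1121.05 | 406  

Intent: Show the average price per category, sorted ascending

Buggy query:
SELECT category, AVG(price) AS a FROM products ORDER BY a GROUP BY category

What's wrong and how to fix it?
Bug: GROUP BY must precede ORDER BY

Fix: Reorder: SELECT … FROM … GROUP BY … ORDER BY …

Corrected query:
SELECT category, AVG(price) AS a FROM products GROUP BY category ORDER BY a

Result:
category | a      
---------+--------
Sports   | 746.63 
Garden   | 1011.13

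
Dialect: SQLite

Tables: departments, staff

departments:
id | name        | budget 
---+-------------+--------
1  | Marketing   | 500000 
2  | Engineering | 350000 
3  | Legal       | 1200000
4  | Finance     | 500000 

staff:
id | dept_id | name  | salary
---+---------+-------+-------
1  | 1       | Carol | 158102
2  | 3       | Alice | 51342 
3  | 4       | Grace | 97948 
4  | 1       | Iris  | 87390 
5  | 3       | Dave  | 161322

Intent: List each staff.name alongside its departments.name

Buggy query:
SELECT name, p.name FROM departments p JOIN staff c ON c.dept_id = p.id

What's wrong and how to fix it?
Bug: 'name' exists in both joined tables, so the database can't tell which one is meant

Fix: Qualify the column with its table alias (c.name)

Corrected query:
SELECT c.name, p.name FROM departments p JOIN staff c ON c.dept_id = p.id

Result:
name  | name     
------+----------
Carol | Marketing
Alice | Legal    
Grace | Finance  
Iris  | Marketing
Dave  | Legal    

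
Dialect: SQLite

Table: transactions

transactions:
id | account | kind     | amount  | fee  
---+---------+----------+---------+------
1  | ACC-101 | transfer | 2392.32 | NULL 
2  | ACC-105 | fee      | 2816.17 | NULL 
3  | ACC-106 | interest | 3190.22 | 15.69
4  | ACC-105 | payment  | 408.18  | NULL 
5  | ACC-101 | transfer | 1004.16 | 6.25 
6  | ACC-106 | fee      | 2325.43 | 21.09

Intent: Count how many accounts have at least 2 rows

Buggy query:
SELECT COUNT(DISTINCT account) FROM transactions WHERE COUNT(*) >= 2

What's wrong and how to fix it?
Bug: COUNT(*) cannot appear in WHERE; the per-group count doesn't exist yet

Fix: Use a subquery that GROUPs and filters with HAVING, then count its rows

Corrected query:
SELECT COUNT(*) FROM (SELECT account FROM transactions GROUP BY account HAVING COUNT(*) >= 2)

Result:
COUNT(*)
--------
3       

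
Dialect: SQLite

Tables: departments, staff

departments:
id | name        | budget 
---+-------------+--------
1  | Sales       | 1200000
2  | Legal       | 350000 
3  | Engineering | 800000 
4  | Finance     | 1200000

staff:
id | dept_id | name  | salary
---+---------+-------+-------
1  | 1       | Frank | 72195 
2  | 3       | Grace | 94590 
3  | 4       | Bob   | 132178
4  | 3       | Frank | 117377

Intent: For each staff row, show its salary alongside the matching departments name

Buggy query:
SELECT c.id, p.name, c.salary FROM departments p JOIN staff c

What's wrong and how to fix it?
Bug: JOIN with no ON clause produces a cartesian product; every staff row pairs with every departments row

Fix: Specify the join condition linking the foreign key to the parent id

Corrected query:
SELECT c.id, p.name, c.salary FROM departments p JOIN staff c ON c.dept_id = p.id

Result:
id | name        | salary
---+-------------+-------
1  | Sales       | 72195 
2  | Engineering | 94590 
3  | Finance     | 132178
4  | Engineering | 117377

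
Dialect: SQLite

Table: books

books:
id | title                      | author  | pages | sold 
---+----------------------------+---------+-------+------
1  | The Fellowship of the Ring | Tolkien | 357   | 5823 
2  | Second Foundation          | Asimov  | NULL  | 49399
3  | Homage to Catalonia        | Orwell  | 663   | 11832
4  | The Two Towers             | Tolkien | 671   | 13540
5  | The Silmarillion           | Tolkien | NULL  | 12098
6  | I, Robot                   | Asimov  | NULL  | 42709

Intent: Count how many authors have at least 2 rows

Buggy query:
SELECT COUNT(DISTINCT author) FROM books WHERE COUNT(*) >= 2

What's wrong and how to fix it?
Bug: COUNT(*) cannot appear in WHERE; the per-group count doesn't exist yet

Fix: Use a subquery that GROUPs and filters with HAVING, then count its rows

Corrected query:
SELECT COUNT(*) FROM (SELECT author FROM books GROUP BY author HAVING COUNT(*) >= 2)

Result:
COUNT(*)
--------
2       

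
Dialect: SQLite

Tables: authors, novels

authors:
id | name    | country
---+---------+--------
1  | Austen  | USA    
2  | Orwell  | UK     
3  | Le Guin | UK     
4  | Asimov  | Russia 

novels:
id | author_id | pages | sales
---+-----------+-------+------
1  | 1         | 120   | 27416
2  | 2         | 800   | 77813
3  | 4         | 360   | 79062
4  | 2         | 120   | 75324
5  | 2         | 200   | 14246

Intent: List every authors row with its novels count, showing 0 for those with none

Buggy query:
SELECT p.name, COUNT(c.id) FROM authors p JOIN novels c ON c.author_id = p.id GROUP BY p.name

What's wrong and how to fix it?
Bug: An inner join excludes parents with zero children

Fix: Use LEFT JOIN so parents without children still appear (COUNT(c.id) gives 0)

Corrected query:
SELECT p.name, COUNT(c.id) FROM authors p LEFT JOIN novels c ON c.author_id = p.id GROUP BY p.name

Result:
name    | COUNT(c.id)
--------+------------
Asimov  | 1          
Austen  | 1          
Le Guin | 0          
Orwell  | 3          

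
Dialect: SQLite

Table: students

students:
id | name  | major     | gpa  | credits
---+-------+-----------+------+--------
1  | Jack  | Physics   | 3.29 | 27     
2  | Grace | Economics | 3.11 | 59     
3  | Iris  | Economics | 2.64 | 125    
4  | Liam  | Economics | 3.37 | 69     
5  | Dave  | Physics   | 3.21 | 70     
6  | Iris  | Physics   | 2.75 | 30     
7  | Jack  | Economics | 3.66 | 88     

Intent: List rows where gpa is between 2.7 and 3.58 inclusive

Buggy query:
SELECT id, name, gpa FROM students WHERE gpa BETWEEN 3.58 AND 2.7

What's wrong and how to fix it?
Bug: BETWEEN expects the lower bound first; with 3.58 AND 2.7 the range is empty

Fix: Write BETWEEN 2.7 AND 3.58

Corrected query:
SELECT id, name, gpa FROM students WHERE gpa BETWEEN 2.7 AND 3.58

Result:
id | name  | gpa 
---+-------+-----
1  | Jack  | 3.29
2  | Grace | 3.11
4  | Liam  | 3.37
5  | Dave  | 3.21
6  | Iris  | 2.75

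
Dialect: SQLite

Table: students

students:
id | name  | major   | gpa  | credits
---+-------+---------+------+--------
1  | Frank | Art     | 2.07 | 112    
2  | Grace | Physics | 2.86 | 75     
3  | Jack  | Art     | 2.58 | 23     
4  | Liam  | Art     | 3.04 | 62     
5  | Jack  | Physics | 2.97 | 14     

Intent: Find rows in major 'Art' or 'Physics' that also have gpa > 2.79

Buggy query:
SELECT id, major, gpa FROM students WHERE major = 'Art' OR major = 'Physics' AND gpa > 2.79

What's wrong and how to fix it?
Bug: Without parentheses, AND is evaluated before OR, so the gpa filter only applies to the 'Physics' branch

Fix: Add parentheses around the OR so the AND applies to both alternatives

Corrected query:
SELECT id, major, gpa FROM students WHERE (major = 'Art' OR major = 'Physics') AND gpa > 2.79

Result:
id | major   | gpa 
---+---------+-----
2  | Physics | 2.86
4  | Art     | 3.04
5  | Physics | 2.97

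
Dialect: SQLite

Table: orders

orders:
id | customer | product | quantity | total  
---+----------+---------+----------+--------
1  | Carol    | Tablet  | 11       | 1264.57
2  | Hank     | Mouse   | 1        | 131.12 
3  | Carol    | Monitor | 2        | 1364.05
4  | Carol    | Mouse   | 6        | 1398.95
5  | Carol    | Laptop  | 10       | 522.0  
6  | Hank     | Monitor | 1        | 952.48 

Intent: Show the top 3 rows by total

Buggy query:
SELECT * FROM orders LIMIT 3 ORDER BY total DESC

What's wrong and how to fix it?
Bug: ORDER BY cannot follow LIMIT; LIMIT is the final clause

Fix: Sort with ORDER BY, then apply LIMIT

Corrected query:
SELECT * FROM orders ORDER BY total DESC LIMIT 3

Result:
id | customer | product | quantity | total  
---+----------+---------+----------+--------
4  | Carol    | Mouse   | 6        | 1398.95
3  | Carol    | Monitor | 2        | 1364.05
1  | Carol    | Tablet  | 11       | 1264.57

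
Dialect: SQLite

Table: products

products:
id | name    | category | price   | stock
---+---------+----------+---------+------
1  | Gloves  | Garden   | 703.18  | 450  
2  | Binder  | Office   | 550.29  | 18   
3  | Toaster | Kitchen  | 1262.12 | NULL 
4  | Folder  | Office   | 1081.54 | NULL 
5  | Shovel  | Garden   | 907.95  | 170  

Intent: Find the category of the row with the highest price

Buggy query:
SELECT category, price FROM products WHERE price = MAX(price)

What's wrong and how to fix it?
Bug: WHERE is evaluated per row; an aggregate over the whole table isn't defined there

Fix: Use a subquery: WHERE price = (SELECT MAX(price) FROM products)

Corrected query:
SELECT category, price FROM products WHERE price = (SELECT MAX(price) FROM products)

Result:
category | price  
---------+--------
Kitchen  | 1262.12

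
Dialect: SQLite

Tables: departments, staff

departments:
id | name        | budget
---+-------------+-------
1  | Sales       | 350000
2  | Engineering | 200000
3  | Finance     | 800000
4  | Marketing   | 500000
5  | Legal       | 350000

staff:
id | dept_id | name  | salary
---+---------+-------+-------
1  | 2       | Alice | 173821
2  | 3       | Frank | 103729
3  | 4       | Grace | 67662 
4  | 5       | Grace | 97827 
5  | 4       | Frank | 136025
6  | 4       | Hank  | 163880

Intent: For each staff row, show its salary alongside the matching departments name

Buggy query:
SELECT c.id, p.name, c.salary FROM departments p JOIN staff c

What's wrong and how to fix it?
Bug: Missing join condition: each staff row is matched to all departments rows instead of just its own

Fix: Specify the join condition linking the foreign key to the parent id

Corrected query:
SELECT c.id, p.name, c.salary FROM departments p JOIN staff c ON c.dept_id = p.id

Result:
id | name        | salary
---+-------------+-------
1  | Engineering | 173821
2  | Finance     | 103729
3  | Marketing   | 67662 
4  | Legal       | 97827 
5  | Marketing   | 136025
6  | Marketing   | 163880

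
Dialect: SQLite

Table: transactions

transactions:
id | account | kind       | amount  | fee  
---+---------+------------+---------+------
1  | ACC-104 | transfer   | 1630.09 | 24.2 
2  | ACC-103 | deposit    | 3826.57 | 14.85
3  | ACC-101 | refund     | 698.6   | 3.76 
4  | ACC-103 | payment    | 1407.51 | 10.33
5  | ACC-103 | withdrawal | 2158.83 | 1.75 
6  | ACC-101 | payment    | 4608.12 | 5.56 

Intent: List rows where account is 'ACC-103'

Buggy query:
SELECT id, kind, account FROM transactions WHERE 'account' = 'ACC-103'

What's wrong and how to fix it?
Bug: 'account' in single quotes is a string literal, not the column; the comparison is literal-vs-literal and never true

Fix: Remove the quotes around the column name (or use double quotes for an identifier)

Corrected query:
SELECT id, kind, account FROM transactions WHERE account = 'ACC-103'

Result:
id | kind       | account
---+------------+--------
2  | deposit    | ACC-103
4  | payment    | ACC-103
5  | withdrawal | ACC-103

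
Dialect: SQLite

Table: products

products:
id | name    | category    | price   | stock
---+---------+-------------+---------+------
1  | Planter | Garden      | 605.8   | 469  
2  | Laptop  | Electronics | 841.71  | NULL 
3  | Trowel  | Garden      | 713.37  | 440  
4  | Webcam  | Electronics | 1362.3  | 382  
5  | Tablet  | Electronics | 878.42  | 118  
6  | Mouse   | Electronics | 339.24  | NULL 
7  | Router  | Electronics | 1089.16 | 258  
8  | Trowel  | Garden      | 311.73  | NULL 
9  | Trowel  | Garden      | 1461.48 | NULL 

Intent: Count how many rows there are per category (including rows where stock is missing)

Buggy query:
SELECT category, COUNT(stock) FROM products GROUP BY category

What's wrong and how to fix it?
Bug: COUNT(stock) skips NULLs, so groups with missing stock are undercounted

Fix: Replace COUNT(stock) with COUNT(*)

Corrected query:
SELECT category, COUNT(*) FROM products GROUP BY category

Result:
category    | COUNT(*)
------------+---------
Electronics | 5       
Garden      | 4       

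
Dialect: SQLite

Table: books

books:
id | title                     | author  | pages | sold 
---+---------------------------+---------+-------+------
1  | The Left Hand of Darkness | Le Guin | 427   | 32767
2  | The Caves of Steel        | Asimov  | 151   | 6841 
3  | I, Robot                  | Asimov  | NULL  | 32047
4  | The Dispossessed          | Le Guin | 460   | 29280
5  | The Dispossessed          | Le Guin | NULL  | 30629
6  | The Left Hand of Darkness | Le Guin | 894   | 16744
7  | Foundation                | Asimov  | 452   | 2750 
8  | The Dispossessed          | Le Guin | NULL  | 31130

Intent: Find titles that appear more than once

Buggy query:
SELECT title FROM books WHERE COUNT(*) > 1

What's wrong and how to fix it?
Bug: COUNT(*) is an aggregate and cannot be used in WHERE

Fix: GROUP BY title, then filter groups with HAVING COUNT(*) > 1

Corrected query:
SELECT title FROM books GROUP BY title HAVING COUNT(*) > 1

Result:
title                    
-------------------------
The Dispossessed         
The Left Hand of Darkness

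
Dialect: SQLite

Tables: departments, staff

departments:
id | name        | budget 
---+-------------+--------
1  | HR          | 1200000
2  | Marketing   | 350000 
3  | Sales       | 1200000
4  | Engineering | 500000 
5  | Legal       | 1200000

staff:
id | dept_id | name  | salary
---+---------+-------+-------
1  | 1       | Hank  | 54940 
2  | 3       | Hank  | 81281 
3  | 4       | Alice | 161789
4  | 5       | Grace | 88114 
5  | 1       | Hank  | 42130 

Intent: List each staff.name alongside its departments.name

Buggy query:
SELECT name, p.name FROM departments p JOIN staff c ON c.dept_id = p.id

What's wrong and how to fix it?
Bug: 'name' exists in both joined tables, so the database can't tell which one is meant

Fix: Prefix ambiguous columns with the table alias

Corrected query:
SELECT c.name, p.name FROM departments p JOIN staff c ON c.dept_id = p.id

Result:
name  | name       
------+------------
Hank  | HR         
Hank  | Sales      
Alice | Engineering
Grace | Legal      
Hank  | HR         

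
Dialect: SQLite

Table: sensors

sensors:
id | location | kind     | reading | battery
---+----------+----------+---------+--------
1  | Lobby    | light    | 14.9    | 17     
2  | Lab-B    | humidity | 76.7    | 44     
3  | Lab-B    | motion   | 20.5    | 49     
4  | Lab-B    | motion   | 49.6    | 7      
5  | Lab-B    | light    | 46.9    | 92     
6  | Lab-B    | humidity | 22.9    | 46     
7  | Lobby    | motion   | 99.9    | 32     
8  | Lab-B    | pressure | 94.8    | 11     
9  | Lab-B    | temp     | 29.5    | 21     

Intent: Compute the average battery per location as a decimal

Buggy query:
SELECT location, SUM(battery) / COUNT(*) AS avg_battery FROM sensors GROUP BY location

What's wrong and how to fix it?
Bug: Both operands are integers, so '/' performs integer division and truncates

Fix: Multiply by 1.0 (or CAST to REAL) to force floating-point division

Corrected query:
SELECT location, SUM(battery) * 1.0 / COUNT(*) AS avg_battery FROM sensors GROUP BY location

Result:
location | avg_battery
---------+------------
Lab-B    | 38.571429  
Lobby    | 24.5       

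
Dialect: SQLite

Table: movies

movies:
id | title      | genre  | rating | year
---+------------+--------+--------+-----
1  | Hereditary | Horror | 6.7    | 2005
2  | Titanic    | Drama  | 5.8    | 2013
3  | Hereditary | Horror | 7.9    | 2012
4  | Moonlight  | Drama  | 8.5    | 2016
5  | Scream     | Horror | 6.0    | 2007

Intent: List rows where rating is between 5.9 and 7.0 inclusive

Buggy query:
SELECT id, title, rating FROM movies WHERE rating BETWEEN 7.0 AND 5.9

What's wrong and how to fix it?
Bug: BETWEEN expects the lower bound first; with 7.0 AND 5.9 the range is empty

Fix: Write BETWEEN 5.9 AND 7.0

Corrected query:
SELECT id, title, rating FROM movies WHERE rating BETWEEN 5.9 AND 7.0

Result:
id | title      | rating
---+------------+-------
1  | Hereditary | 6.7   
5  | Scream     | 6     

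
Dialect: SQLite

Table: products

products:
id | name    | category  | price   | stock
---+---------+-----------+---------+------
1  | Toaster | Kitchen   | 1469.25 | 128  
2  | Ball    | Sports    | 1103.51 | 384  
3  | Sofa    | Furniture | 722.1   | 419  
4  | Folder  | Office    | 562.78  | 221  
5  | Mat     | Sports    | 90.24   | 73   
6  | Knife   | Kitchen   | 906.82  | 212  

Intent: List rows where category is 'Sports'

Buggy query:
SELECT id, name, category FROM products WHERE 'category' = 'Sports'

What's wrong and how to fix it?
Bug: Single quotes denote string literals in SQL; the column name is being compared as a constant string

Fix: Reference the column as category without single quotes

Corrected query:
SELECT id, name, category FROM products WHERE category = 'Sports'

Result:
id | name | category
---+------+---------
2  | Ball | Sports  
5  | Mat  | Sports  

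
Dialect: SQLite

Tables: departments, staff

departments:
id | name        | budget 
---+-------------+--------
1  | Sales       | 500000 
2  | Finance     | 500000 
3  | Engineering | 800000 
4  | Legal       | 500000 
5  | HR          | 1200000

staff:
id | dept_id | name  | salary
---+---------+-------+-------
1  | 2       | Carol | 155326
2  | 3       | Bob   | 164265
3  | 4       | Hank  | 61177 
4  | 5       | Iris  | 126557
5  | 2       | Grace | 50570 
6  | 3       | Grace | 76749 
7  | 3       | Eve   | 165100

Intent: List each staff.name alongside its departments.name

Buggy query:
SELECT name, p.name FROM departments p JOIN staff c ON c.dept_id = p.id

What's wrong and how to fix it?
Bug: Both tables have a 'name' column; the unqualified reference is ambiguous

Fix: Qualify the column with its table alias (c.name)

Corrected query:
SELECT c.name, p.name FROM departments p JOIN staff c ON c.dept_id = p.id

Result:
name  | name       
------+------------
Carol | Finance    
Bob   | Engineering
Hank  | Legal      
Iris  | HR         
Grace | Finance    
Grace | Engineering
Eve   | Engineering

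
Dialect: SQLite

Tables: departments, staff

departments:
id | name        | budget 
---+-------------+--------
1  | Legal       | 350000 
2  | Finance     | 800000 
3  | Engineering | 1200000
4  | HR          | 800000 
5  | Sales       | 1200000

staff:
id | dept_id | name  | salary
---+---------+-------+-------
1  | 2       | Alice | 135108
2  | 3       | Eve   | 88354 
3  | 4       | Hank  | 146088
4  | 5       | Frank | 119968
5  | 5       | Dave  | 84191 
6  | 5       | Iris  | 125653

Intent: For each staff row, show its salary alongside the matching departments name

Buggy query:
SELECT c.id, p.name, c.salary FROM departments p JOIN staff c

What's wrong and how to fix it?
Bug: Missing join condition: each staff row is matched to all departments rows instead of just its own

Fix: Add ON c.dept_id = p.id to the JOIN

Corrected query:
SELECT c.id, p.name, c.salary FROM departments p JOIN staff c ON c.dept_id = p.id

Result:
id | name        | salary
---+-------------+-------
1  | Finance     | 135108
2  | Engineering | 88354 
3  | HR          | 146088
4  | Sales       | 119968
5  | Sales       | 84191 
6  | Sales       | 125653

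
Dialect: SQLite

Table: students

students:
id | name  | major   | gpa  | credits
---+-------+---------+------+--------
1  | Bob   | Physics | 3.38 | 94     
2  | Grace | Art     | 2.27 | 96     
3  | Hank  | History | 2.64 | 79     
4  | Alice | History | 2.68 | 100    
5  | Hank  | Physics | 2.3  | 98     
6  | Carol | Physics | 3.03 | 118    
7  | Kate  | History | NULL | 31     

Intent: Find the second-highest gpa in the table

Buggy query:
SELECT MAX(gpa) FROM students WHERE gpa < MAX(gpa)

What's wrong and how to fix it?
Bug: The inner MAX is an aggregate inside WHERE, which is not allowed

Fix: Compute the overall MAX in a subquery, then take MAX of rows below it

Corrected query:
SELECT MAX(gpa) FROM students WHERE gpa < (SELECT MAX(gpa) FROM students)

Result:
MAX(gpa)
--------
3.03    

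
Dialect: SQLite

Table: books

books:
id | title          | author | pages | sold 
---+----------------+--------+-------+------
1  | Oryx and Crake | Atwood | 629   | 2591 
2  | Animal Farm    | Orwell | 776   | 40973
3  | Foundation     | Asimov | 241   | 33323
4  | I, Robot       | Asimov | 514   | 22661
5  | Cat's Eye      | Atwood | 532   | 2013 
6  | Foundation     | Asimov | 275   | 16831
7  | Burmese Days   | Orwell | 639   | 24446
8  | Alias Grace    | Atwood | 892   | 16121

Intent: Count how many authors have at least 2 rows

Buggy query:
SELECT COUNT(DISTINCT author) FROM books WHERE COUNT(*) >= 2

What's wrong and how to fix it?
Bug: COUNT(*) cannot appear in WHERE; the per-group count doesn't exist yet

Fix: Use a subquery that GROUPs and filters with HAVING, then count its rows

Corrected query:
SELECT COUNT(*) FROM (SELECT author FROM books GROUP BY author HAVING COUNT(*) >= 2)

Result:
COUNT(*)
--------
3       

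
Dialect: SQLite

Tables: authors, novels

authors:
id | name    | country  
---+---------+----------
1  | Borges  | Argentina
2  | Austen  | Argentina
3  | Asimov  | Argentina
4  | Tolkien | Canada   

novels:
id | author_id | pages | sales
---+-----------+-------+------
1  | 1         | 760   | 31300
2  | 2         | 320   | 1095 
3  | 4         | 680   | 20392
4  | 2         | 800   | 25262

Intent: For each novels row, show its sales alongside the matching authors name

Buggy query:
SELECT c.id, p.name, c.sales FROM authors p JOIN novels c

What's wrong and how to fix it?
Bug: Missing join condition: each novels row is matched to all authors rows instead of just its own

Fix: Add ON c.author_id = p.id to the JOIN

Corrected query:
SELECT c.id, p.name, c.sales FROM authors p JOIN novels c ON c.author_id = p.id

Result:
id | name    | sales
---+---------+------
1  | Borges  | 31300
2  | Austen  | 1095 
3  | Tolkien | 20392
4  | Austen  | 25262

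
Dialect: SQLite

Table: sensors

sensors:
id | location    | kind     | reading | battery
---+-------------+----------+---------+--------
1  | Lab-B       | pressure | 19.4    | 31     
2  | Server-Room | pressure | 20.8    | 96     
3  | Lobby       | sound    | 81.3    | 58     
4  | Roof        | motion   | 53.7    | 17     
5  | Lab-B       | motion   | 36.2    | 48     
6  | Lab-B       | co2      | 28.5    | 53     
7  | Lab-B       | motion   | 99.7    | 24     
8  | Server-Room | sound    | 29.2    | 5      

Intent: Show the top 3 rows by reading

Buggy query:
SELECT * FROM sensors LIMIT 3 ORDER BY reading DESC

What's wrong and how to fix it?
Bug: ORDER BY cannot follow LIMIT; LIMIT is the final clause

Fix: Swap the clauses: ORDER BY first, then LIMIT

Corrected query:
SELECT * FROM sensors ORDER BY reading DESC LIMIT 3

Result:
id | location | kind   | reading | battery
---+----------+--------+---------+--------
7  | Lab-B    | motion | 99.7    | 24     
3  | Lobby    | sound  | 81.3    | 58     
4  | Roof     | motion | 53.7    | 17     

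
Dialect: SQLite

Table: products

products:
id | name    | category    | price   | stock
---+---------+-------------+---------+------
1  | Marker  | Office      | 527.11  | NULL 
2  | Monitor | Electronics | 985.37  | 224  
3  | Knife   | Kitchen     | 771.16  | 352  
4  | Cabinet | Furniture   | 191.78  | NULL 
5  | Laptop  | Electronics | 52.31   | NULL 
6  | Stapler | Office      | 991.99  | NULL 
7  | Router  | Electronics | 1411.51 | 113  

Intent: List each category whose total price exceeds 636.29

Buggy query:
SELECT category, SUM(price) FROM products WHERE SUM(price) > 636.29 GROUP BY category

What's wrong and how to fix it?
Bug: Aggregate functions cannot appear in a WHERE clause

Fix: Move the aggregate condition to a HAVING clause

Corrected query:
SELECT category, SUM(price) FROM products GROUP BY category HAVING SUM(price) > 636.29

Result:
category    | SUM(price)
------------+-----------
Electronics | 2449.19   
Kitchen     | 771.16    
Office      | 1519.1    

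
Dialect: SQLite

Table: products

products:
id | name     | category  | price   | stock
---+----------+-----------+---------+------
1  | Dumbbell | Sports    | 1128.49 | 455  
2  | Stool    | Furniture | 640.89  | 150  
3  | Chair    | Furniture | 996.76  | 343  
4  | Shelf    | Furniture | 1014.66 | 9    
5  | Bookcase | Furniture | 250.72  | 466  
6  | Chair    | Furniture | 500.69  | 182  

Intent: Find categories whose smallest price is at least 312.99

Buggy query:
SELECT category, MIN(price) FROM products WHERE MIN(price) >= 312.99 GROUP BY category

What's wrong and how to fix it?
Bug: Aggregates like MIN are computed per group after WHERE runs

Fix: Use HAVING for the per-group MIN condition

Corrected query:
SELECT category, MIN(price) FROM products GROUP BY category HAVING MIN(price) >= 312.99

Result:
category | MIN(price)
---------+-----------
Sports   | 1128.49   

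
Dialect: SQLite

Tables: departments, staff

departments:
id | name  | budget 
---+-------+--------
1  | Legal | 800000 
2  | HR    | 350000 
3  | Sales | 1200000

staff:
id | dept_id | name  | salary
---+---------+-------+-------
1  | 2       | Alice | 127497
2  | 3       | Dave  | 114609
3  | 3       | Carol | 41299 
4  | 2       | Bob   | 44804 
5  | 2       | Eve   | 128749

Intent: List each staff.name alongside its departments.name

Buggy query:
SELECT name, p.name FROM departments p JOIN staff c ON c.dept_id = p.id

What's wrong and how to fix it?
Bug: Both tables have a 'name' column; the unqualified reference is ambiguous

Fix: Prefix ambiguous columns with the table alias

Corrected query:
SELECT c.name, p.name FROM departments p JOIN staff c ON c.dept_id = p.id

Result:
name  | name 
------+------
Alice | HR   
Dave  | Sales
Carol | Sales
Bob   | HR   
Eve   | HR   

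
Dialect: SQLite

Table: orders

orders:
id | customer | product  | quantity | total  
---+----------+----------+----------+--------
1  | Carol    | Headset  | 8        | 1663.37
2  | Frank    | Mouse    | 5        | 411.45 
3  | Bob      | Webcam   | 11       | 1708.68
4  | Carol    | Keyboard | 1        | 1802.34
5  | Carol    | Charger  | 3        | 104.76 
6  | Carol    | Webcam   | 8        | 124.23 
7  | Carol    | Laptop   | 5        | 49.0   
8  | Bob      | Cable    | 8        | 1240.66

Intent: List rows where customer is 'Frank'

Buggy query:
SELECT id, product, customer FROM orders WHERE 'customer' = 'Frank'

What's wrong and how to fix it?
Bug: Single quotes denote string literals in SQL; the column name is being compared as a constant string

Fix: Remove the quotes around the column name (or use double quotes for an identifier)

Corrected query:
SELECT id, product, customer FROM orders WHERE customer = 'Frank'

Result:
id | product | customer
---+---------+---------
2  | Mouse   | Frank   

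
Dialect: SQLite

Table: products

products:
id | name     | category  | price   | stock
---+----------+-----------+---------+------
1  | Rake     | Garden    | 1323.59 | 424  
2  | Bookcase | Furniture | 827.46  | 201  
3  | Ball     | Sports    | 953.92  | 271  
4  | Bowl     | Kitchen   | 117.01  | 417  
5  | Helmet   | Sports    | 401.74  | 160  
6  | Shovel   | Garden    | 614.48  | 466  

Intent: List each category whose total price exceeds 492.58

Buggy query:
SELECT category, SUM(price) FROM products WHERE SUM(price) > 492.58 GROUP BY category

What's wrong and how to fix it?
Bug: Aggregate functions cannot appear in a WHERE clause

Fix: Use HAVING (which filters groups after aggregation) instead of WHERE

Corrected query:
SELECT category, SUM(price) FROM products GROUP BY category HAVING SUM(price) > 492.58

Result:
category  | SUM(price)
----------+-----------
Furniture | 827.46    
Garden    | 1938.07   
Sports    | 1355.66   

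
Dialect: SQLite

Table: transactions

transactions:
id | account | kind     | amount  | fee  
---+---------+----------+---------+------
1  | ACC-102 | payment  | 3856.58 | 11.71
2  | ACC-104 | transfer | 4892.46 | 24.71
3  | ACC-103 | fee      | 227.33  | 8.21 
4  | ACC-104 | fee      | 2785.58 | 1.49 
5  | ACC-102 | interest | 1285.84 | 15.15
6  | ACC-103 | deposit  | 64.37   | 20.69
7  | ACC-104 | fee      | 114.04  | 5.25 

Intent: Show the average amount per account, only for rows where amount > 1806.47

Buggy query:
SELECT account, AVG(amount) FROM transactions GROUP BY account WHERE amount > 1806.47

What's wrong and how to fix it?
Bug: Row-level WHERE must come before GROUP BY in the clause order

Fix: Place WHERE between FROM and GROUP BY

Corrected query:
SELECT account, AVG(amount) FROM transactions WHERE amount > 1806.47 GROUP BY account

Result:
account | AVG(amount)
--------+------------
ACC-102 | 3856.58    
ACC-104 | 3839.02    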